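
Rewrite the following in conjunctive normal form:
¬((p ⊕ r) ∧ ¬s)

(¬p ∨ r ∨ s) ∧ (¬r ∨ p ∨ s)

¬((p ⊕ r) ∧ ¬s)
= ¬((p ∨ r) ∧ ¬(p ∧ r) ∧ ¬s)   — expand ⊕
= ¬(p ∨ r) ∨ ¬¬(p ∧ r) ∨ ¬¬s   — De Morgan
= (¬p ∧ ¬r) ∨ ¬¬(p ∧ r) ∨ ¬¬s   — De Morgan
= (¬p ∧ ¬r) ∨ (p ∧ r) ∨ ¬¬s   — double negation
= (¬p ∧ ¬r) ∨ (p ∧ r) ∨ s   — double negation
= (¬p ∨ p ∨ s) ∧ (¬p ∨ r ∨ s) ∧ (¬r ∨ p ∨ s) ∧ (¬r ∨ r ∨ s)   — distribute ∨ over ∧
= (¬p ∨ r ∨ s) ∧ (¬r ∨ p ∨ s)   — simplify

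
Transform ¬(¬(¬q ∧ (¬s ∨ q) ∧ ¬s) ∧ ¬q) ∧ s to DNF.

q ∧ s

¬(¬(¬q ∧ (¬s ∨ q) ∧ ¬s) ∧ ¬q) ∧ s
⇔ (¬¬(¬q ∧ (¬s ∨ q) ∧ ¬s) ∨ ¬¬q) ∧ s   [De Morgan]
⇔ ((¬q ∧ (¬s ∨ q) ∧ ¬s) ∨ ¬¬q) ∧ s   [double negation]
⇔ ((¬q ∧ (¬s ∨ q) ∧ ¬s) ∨ q) ∧ s   [double negation]
⇔ (¬q ∧ ¬s ∧ ¬s ∧ s) ∨ (¬q ∧ q ∧ ¬s ∧ s) ∨ (q ∧ s)   [distribute ∧ over ∨]
⇔ q ∧ s   [simplify]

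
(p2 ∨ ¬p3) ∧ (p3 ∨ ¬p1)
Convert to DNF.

(p2 ∨ ¬p3) ∧ (p3 ∨ ¬p1)
⇔ (p2 ∧ p3) ∨ (p2 ∧ ¬p1) ∨ (¬p3 ∧ p3) ∨ (¬p3 ∧ ¬p1)   [distribute ∧ over ∨]
⇔ (p2 ∧ p3) ∨ (p2 ∧ ¬p1) ∨ (¬p3 ∧ ¬p1)   [simplify]

(p2 ∧ p3) ∨ (p2 ∧ ¬p1) ∨ (¬p3 ∧ ¬p1)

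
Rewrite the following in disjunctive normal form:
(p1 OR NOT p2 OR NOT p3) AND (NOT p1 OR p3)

(p1 AND p3) OR (NOT p2 AND NOT p1) OR (NOT p2 AND p3) OR (NOT p3 AND NOT p1)

(p1 OR NOT p2 OR NOT p3) AND (NOT p1 OR p3)
≡ (p1 AND NOT p1) OR (p1 AND p3) OR (NOT p2 AND NOT p1) OR (NOT p2 AND p3) OR (NOT p3 AND NOT p1) OR (NOT p3 AND p3)   [distribute AND over OR]
≡ (p1 AND p3) OR (NOT p2 AND NOT p1) OR (NOT p2 AND p3) OR (NOT p3 AND NOT p1)   [simplify]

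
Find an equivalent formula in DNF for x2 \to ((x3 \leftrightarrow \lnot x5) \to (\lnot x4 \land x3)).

x2 \to ((x3 \leftrightarrow \lnot x5) \to (\lnot x4 \land x3))
≡ \lnot x2 \lor ((x3 \leftrightarrow \lnot x5) \to (\lnot x4 \land x3))   [eliminate \to]
≡ \lnot x2 \lor \lnot (x3 \leftrightarrow \lnot x5) \lor (\lnot x4 \land x3)   [eliminate \to]
≡ \lnot x2 \lor \lnot ((x3 \to \lnot x5) \land (\lnot x5 \to x3)) \lor (\lnot x4 \land x3)   [eliminate \leftrightarrow]
≡ \lnot x2 \lor \lnot ((\lnot x3 \lor \lnot x5) \land (\lnot x5 \to x3)) \lor (\lnot x4 \land x3)   [eliminate \to]
≡ \lnot x2 \lor \lnot ((\lnot x3 \lor \lnot x5) \land (\lnot \lnot x5 \lor x3)) \lor (\lnot x4 \land x3)   [eliminate \to]
≡ \lnot x2 \lor \lnot (\lnot x3 \lor \lnot x5) \lor \lnot (\lnot \lnot x5 \lor x3) \lor (\lnot x4 \land x3)   [De Morgan]
≡ \lnot x2 \lor (\lnot \lnot x3 \land \lnot \lnot x5) \lor \lnot (\lnot \lnot x5 \lor x3) \lor (\lnot x4 \land x3)   [De Morgan]
≡ \lnot x2 \lor (x3 \land \lnot \lnot x5) \lor \lnot (\lnot \lnot x5 \lor x3) \lor (\lnot x4 \land x3)   [double negation]
≡ \lnot x2 \lor (x3 \land x5) \lor \lnot (\lnot \lnot x5 \lor x3) \lor (\lnot x4 \land x3)   [double negation]
≡ \lnot x2 \lor (x3 \land x5) \lor (\lnot \lnot \lnot x5 \land \lnot x3) \lor (\lnot x4 \land x3)   [De Morgan]
≡ \lnot x2 \lor (x3 \land x5) \lor (\lnot x5 \land \lnot x3) \lor (\lnot x4 \land x3)   [double negation]

\lnot x2 \lor (x3 \land x5) \lor (\lnot x5 \land \lnot x3) \lor (\lnot x4 \land x3)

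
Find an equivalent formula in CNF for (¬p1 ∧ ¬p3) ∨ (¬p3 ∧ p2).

(¬p1 ∧ ¬p3) ∨ (¬p3 ∧ p2)
≡ (¬p1 ∨ ¬p3) ∧ (¬p1 ∨ p2) ∧ (¬p3 ∨ ¬p3) ∧ (¬p3 ∨ p2)   (distribute ∨ over ∧)
≡ (¬p1 ∨ p2) ∧ ¬p3   (simplify)

(¬p1 ∨ p2) ∧ ¬p3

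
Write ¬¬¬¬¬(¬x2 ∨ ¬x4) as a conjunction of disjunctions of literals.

¬¬¬¬¬(¬x2 ∨ ¬x4)
≡ ¬¬¬(¬x2 ∨ ¬x4)   — double negation
≡ ¬(¬x2 ∨ ¬x4)   — double negation
≡ ¬¬x2 ∧ ¬¬x4   — De Morgan
≡ x2 ∧ ¬¬x4   — double negation
≡ x2 ∧ x4   — double negation

x2 ∧ x4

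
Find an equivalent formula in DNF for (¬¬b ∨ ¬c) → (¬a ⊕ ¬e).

(¬b ∧ c) ∨ (¬a ∧ e) ∨ (a ∧ ¬e)

(¬¬b ∨ ¬c) → (¬a ⊕ ¬e)
≡ ¬(¬¬b ∨ ¬c) ∨ (¬a ⊕ ¬e)   (eliminate →)
≡ ¬(¬¬b ∨ ¬c) ∨ (¬a ∧ ¬¬e) ∨ (¬¬a ∧ ¬e)   (expand ⊕)
≡ (¬¬¬b ∧ ¬¬c) ∨ (¬a ∧ ¬¬e) ∨ (¬¬a ∧ ¬e)   (De Morgan)
≡ (¬b ∧ ¬¬c) ∨ (¬a ∧ ¬¬e) ∨ (¬¬a ∧ ¬e)   (double negation)
≡ (¬b ∧ c) ∨ (¬a ∧ ¬¬e) ∨ (¬¬a ∧ ¬e)   (double negation)
≡ (¬b ∧ c) ∨ (¬a ∧ e) ∨ (¬¬a ∧ ¬e)   (double negation)
≡ (¬b ∧ c) ∨ (¬a ∧ e) ∨ (a ∧ ¬e)   (double negation)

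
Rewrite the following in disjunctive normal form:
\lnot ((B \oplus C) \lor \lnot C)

C \land B

\lnot ((B \oplus C) \lor \lnot C)
= \lnot ((B \land \lnot C) \lor (\lnot B \land C) \lor \lnot C)   [expand \oplus]
= \lnot (B \land \lnot C) \land \lnot (\lnot B \land C) \land \lnot \lnot C   [De Morgan]
= (\lnot B \lor \lnot \lnot C) \land \lnot (\lnot B \land C) \land \lnot \lnot C   [De Morgan]
= (\lnot B \lor C) \land \lnot (\lnot B \land C) \land \lnot \lnot C   [double negation]
= (\lnot B \lor C) \land (\lnot \lnot B \lor \lnot C) \land \lnot \lnot C   [De Morgan]
= (\lnot B \lor C) \land (B \lor \lnot C) \land \lnot \lnot C   [double negation]
= (\lnot B \lor C) \land (B \lor \lnot C) \land C   [double negation]
= (\lnot B \land B \land C) \lor (\lnot B \land \lnot C \land C) \lor (C \land B \land C) \lor (C \land \lnot C \land C)   [distribute \land over \lor]
= C \land B   [simplify]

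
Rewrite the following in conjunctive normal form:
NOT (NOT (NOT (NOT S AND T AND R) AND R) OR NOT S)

R AND S

NOT (NOT (NOT (NOT S AND T AND R) AND R) OR NOT S)
⇔ NOT NOT (NOT (NOT S AND T AND R) AND R) AND NOT NOT S   (De Morgan)
⇔ NOT (NOT S AND T AND R) AND R AND NOT NOT S   (double negation)
⇔ (NOT NOT S OR NOT T OR NOT R) AND R AND NOT NOT S   (De Morgan)
⇔ (S OR NOT T OR NOT R) AND R AND NOT NOT S   (double negation)
⇔ (S OR NOT T OR NOT R) AND R AND S   (double negation)
⇔ R AND S   (simplify)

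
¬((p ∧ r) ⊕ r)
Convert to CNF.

¬r ∨ p

¬((p ∧ r) ⊕ r)
= ¬(((p ∧ r) ∨ r) ∧ ¬(p ∧ r ∧ r))
= ¬((p ∧ r) ∨ r) ∨ ¬¬(p ∧ r ∧ r)
= (¬(p ∧ r) ∧ ¬r) ∨ ¬¬(p ∧ r ∧ r)
= ((¬p ∨ ¬r) ∧ ¬r) ∨ ¬¬(p ∧ r ∧ r)
= ((¬p ∨ ¬r) ∧ ¬r) ∨ (p ∧ r ∧ r)
= (¬p ∨ ¬r ∨ p) ∧ (¬p ∨ ¬r ∨ r) ∧ (¬p ∨ ¬r ∨ r) ∧ (¬r ∨ p) ∧ (¬r ∨ r) ∧ (¬r ∨ r)
= ¬r ∨ p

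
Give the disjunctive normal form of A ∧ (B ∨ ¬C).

A ∧ (B ∨ ¬C)
= (A ∧ B) ∨ (A ∧ ¬C)   [distribute ∧ over ∨]

(A ∧ B) ∨ (A ∧ ¬C)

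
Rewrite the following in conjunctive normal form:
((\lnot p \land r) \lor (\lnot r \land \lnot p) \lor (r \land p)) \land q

(\lnot p \lor r) \land q

((\lnot p \land r) \lor (\lnot r \land \lnot p) \lor (r \land p)) \land q
≡ (\lnot p \lor \lnot r \lor r) \land (\lnot p \lor \lnot r \lor p) \land (\lnot p \lor \lnot p \lor r) \land (\lnot p \lor \lnot p \lor p) \land (r \lor \lnot r \lor r) \land (r \lor \lnot r \lor p) \land (r \lor \lnot p \lor r) \land (r \lor \lnot p \lor p) \land q   (distribute \lor over \land)
≡ (\lnot p \lor r) \land q   (simplify)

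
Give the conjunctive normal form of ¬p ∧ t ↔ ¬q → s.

(p ∨ ¬t ∨ q ∨ s) ∧ (¬q ∨ ¬p) ∧ (¬q ∨ t) ∧ (¬s ∨ ¬p) ∧ (¬s ∨ t)

¬p ∧ t ↔ ¬q → s
⇔ (¬p ∧ t → (¬q → s)) ∧ ((¬q → s) → ¬p ∧ t)   — eliminate ↔
⇔ (¬(¬p ∧ t) ∨ (¬q → s)) ∧ ((¬q → s) → ¬p ∧ t)   — eliminate →
⇔ (¬(¬p ∧ t) ∨ ¬¬q ∨ s) ∧ ((¬q → s) → ¬p ∧ t)   — eliminate →
⇔ (¬(¬p ∧ t) ∨ ¬¬q ∨ s) ∧ (¬(¬q → s) ∨ ¬p ∧ t)   — eliminate →
⇔ (¬(¬p ∧ t) ∨ ¬¬q ∨ s) ∧ (¬(¬¬q ∨ s) ∨ ¬p ∧ t)   — eliminate →
⇔ (¬¬p ∨ ¬t ∨ ¬¬q ∨ s) ∧ (¬(¬¬q ∨ s) ∨ ¬p ∧ t)   — De Morgan
⇔ (p ∨ ¬t ∨ ¬¬q ∨ s) ∧ (¬(¬¬q ∨ s) ∨ ¬p ∧ t)   — double negation
⇔ (p ∨ ¬t ∨ q ∨ s) ∧ (¬(¬¬q ∨ s) ∨ ¬p ∧ t)   — double negation
⇔ (p ∨ ¬t ∨ q ∨ s) ∧ (¬¬¬q ∧ ¬s ∨ ¬p ∧ t)   — De Morgan
⇔ (p ∨ ¬t ∨ q ∨ s) ∧ (¬q ∧ ¬s ∨ ¬p ∧ t)   — double negation
⇔ (p ∨ ¬t ∨ q ∨ s) ∧ (¬q ∨ ¬p) ∧ (¬q ∨ t) ∧ (¬s ∨ ¬p) ∧ (¬s ∨ t)   — distribute ∨ over ∧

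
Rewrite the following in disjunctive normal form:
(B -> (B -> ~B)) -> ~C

B | ~C

(B -> (B -> ~B)) -> ~C
≡ ~(B -> (B -> ~B)) | ~C   [eliminate ->]
≡ ~(~B | (B -> ~B)) | ~C   [eliminate ->]
≡ ~(~B | ~B | ~B) | ~C   [eliminate ->]
≡ (~~B & ~~B & ~~B) | ~C   [De Morgan]
≡ (B & ~~B & ~~B) | ~C   [double negation]
≡ (B & B & ~~B) | ~C   [double negation]
≡ (B & B & B) | ~C   [double negation]
≡ B | ~C   [simplify]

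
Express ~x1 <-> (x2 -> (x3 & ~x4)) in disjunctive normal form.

(x1 & x2 & ~x3) | (x1 & x2 & x4) | (~x2 & ~x1) | (x3 & ~x4 & ~x1)

~x1 <-> (x2 -> (x3 & ~x4))
⇔ (~x1 -> (x2 -> (x3 & ~x4))) & ((x2 -> (x3 & ~x4)) -> ~x1)   (eliminate <->)
⇔ (~~x1 | (x2 -> (x3 & ~x4))) & ((x2 -> (x3 & ~x4)) -> ~x1)   (eliminate ->)
⇔ (~~x1 | ~x2 | (x3 & ~x4)) & ((x2 -> (x3 & ~x4)) -> ~x1)   (eliminate ->)
⇔ (~~x1 | ~x2 | (x3 & ~x4)) & (~(x2 -> (x3 & ~x4)) | ~x1)   (eliminate ->)
⇔ (~~x1 | ~x2 | (x3 & ~x4)) & (~(~x2 | (x3 & ~x4)) | ~x1)   (eliminate ->)
⇔ (x1 | ~x2 | (x3 & ~x4)) & (~(~x2 | (x3 & ~x4)) | ~x1)   (double negation)
⇔ (x1 | ~x2 | (x3 & ~x4)) & ((~~x2 & ~(x3 & ~x4)) | ~x1)   (De Morgan)
⇔ (x1 | ~x2 | (x3 & ~x4)) & ((x2 & ~(x3 & ~x4)) | ~x1)   (double negation)
⇔ (x1 | ~x2 | (x3 & ~x4)) & ((x2 & (~x3 | ~~x4)) | ~x1)   (De Morgan)
⇔ (x1 | ~x2 | (x3 & ~x4)) & ((x2 & (~x3 | x4)) | ~x1)   (double negation)
⇔ (x1 & x2 & ~x3) | (x1 & x2 & x4) | (x1 & ~x1) | (~x2 & x2 & ~x3) | (~x2 & x2 & x4) | (~x2 & ~x1) | (x3 & ~x4 & x2 & ~x3) | (x3 & ~x4 & x2 & x4) | (x3 & ~x4 & ~x1)   (distribute & over |)
⇔ (x1 & x2 & ~x3) | (x1 & x2 & x4) | (~x2 & ~x1) | (x3 & ~x4 & ~x1)   (simplify)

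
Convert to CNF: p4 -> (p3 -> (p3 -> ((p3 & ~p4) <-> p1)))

p4 -> (p3 -> (p3 -> ((p3 & ~p4) <-> p1)))
⇔ ~p4 | (p3 -> (p3 -> ((p3 & ~p4) <-> p1)))   — eliminate ->
⇔ ~p4 | ~p3 | (p3 -> ((p3 & ~p4) <-> p1))   — eliminate ->
⇔ ~p4 | ~p3 | ~p3 | ((p3 & ~p4) <-> p1)   — eliminate ->
⇔ ~p4 | ~p3 | ~p3 | (((p3 & ~p4) -> p1) & (p1 -> (p3 & ~p4)))   — eliminate <->
⇔ ~p4 | ~p3 | ~p3 | ((~(p3 & ~p4) | p1) & (p1 -> (p3 & ~p4)))   — eliminate ->
⇔ ~p4 | ~p3 | ~p3 | ((~(p3 & ~p4) | p1) & (~p1 | (p3 & ~p4)))   — eliminate ->
⇔ ~p4 | ~p3 | ~p3 | ((~p3 | ~~p4 | p1) & (~p1 | (p3 & ~p4)))   — De Morgan
⇔ ~p4 | ~p3 | ~p3 | ((~p3 | p4 | p1) & (~p1 | (p3 & ~p4)))   — double negation
⇔ (~p4 | ~p3 | ~p3 | ~p3 | p4 | p1) & (~p4 | ~p3 | ~p3 | ~p1 | p3) & (~p4 | ~p3 | ~p3 | ~p1 | ~p4)   — distribute | over &
⇔ ~p4 | ~p3 | ~p1   — simplify

~p4 | ~p3 | ~p1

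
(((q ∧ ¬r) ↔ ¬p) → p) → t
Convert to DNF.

(((q ∧ ¬r) ↔ ¬p) → p) → t
≡ ¬(((q ∧ ¬r) ↔ ¬p) → p) ∨ t   — eliminate →
≡ ¬(¬((q ∧ ¬r) ↔ ¬p) ∨ p) ∨ t   — eliminate →
≡ ¬(¬(((q ∧ ¬r) → ¬p) ∧ (¬p → (q ∧ ¬r))) ∨ p) ∨ t   — eliminate ↔
≡ ¬(¬((¬(q ∧ ¬r) ∨ ¬p) ∧ (¬p → (q ∧ ¬r))) ∨ p) ∨ t   — eliminate →
≡ ¬(¬((¬(q ∧ ¬r) ∨ ¬p) ∧ (¬¬p ∨ (q ∧ ¬r))) ∨ p) ∨ t   — eliminate →
≡ (¬¬((¬(q ∧ ¬r) ∨ ¬p) ∧ (¬¬p ∨ (q ∧ ¬r))) ∧ ¬p) ∨ t   — De Morgan
≡ ((¬(q ∧ ¬r) ∨ ¬p) ∧ (¬¬p ∨ (q ∧ ¬r)) ∧ ¬p) ∨ t   — double negation
≡ ((¬q ∨ ¬¬r ∨ ¬p) ∧ (¬¬p ∨ (q ∧ ¬r)) ∧ ¬p) ∨ t   — De Morgan
≡ ((¬q ∨ r ∨ ¬p) ∧ (¬¬p ∨ (q ∧ ¬r)) ∧ ¬p) ∨ t   — double negation
≡ ((¬q ∨ r ∨ ¬p) ∧ (p ∨ (q ∧ ¬r)) ∧ ¬p) ∨ t   — double negation
≡ (¬q ∧ p ∧ ¬p) ∨ (¬q ∧ q ∧ ¬r ∧ ¬p) ∨ (r ∧ p ∧ ¬p) ∨ (r ∧ q ∧ ¬r ∧ ¬p) ∨ (¬p ∧ p ∧ ¬p) ∨ (¬p ∧ q ∧ ¬r ∧ ¬p) ∨ t   — distribute ∧ over ∨
≡ (¬p ∧ q ∧ ¬r) ∨ t   — simplify

(¬p ∧ q ∧ ¬r) ∨ t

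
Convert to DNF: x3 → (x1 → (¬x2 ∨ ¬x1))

x3 → (x1 → (¬x2 ∨ ¬x1))
≡ ¬x3 ∨ (x1 → (¬x2 ∨ ¬x1))   — eliminate →
≡ ¬x3 ∨ ¬x1 ∨ ¬x2 ∨ ¬x1   — eliminate →
≡ ¬x3 ∨ ¬x1 ∨ ¬x2   — simplify

¬x3 ∨ ¬x1 ∨ ¬x2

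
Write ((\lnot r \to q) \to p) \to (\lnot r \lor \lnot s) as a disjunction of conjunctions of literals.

((\lnot r \to q) \to p) \to (\lnot r \lor \lnot s)
= \lnot ((\lnot r \to q) \to p) \lor \lnot r \lor \lnot s   (eliminate \to)
= \lnot (\lnot (\lnot r \to q) \lor p) \lor \lnot r \lor \lnot s   (eliminate \to)
= \lnot (\lnot (\lnot \lnot r \lor q) \lor p) \lor \lnot r \lor \lnot s   (eliminate \to)
= (\lnot \lnot (\lnot \lnot r \lor q) \land \lnot p) \lor \lnot r \lor \lnot s   (De Morgan)
= ((\lnot \lnot r \lor q) \land \lnot p) \lor \lnot r \lor \lnot s   (double negation)
= ((r \lor q) \land \lnot p) \lor \lnot r \lor \lnot s   (double negation)
= (r \land \lnot p) \lor (q \land \lnot p) \lor \lnot r \lor \lnot s   (distribute \land over \lor)

(r \land \lnot p) \lor (q \land \lnot p) \lor \lnot r \lor \lnot s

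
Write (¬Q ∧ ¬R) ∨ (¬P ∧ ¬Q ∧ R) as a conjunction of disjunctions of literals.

(¬Q ∧ ¬R) ∨ (¬P ∧ ¬Q ∧ R)
≡ (¬Q ∨ ¬P) ∧ (¬Q ∨ ¬Q) ∧ (¬Q ∨ R) ∧ (¬R ∨ ¬P) ∧ (¬R ∨ ¬Q) ∧ (¬R ∨ R)   [distribute ∨ over ∧]
≡ ¬Q ∧ (¬R ∨ ¬P)   [simplify]

¬Q ∧ (¬R ∨ ¬P)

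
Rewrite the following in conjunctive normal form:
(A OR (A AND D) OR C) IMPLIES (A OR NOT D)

NOT C OR A OR NOT D

(A OR (A AND D) OR C) IMPLIES (A OR NOT D)
= NOT (A OR (A AND D) OR C) OR A OR NOT D   [eliminate IMPLIES]
= (NOT A AND NOT (A AND D) AND NOT C) OR A OR NOT D   [De Morgan]
= (NOT A AND (NOT A OR NOT D) AND NOT C) OR A OR NOT D   [De Morgan]
= (NOT A OR A OR NOT D) AND (NOT A OR NOT D OR A OR NOT D) AND (NOT C OR A OR NOT D)   [distribute OR over AND]
= NOT C OR A OR NOT D   [simplify]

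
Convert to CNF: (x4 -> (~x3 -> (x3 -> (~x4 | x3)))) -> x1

(x4 -> (~x3 -> (x3 -> (~x4 | x3)))) -> x1
≡ ~(x4 -> (~x3 -> (x3 -> (~x4 | x3)))) | x1   (eliminate ->)
≡ ~(~x4 | (~x3 -> (x3 -> (~x4 | x3)))) | x1   (eliminate ->)
≡ ~(~x4 | ~~x3 | (x3 -> (~x4 | x3))) | x1   (eliminate ->)
≡ ~(~x4 | ~~x3 | ~x3 | ~x4 | x3) | x1   (eliminate ->)
≡ (~~x4 & ~~~x3 & ~~x3 & ~~x4 & ~x3) | x1   (De Morgan)
≡ (x4 & ~~~x3 & ~~x3 & ~~x4 & ~x3) | x1   (double negation)
≡ (x4 & ~x3 & ~~x3 & ~~x4 & ~x3) | x1   (double negation)
≡ (x4 & ~x3 & x3 & ~~x4 & ~x3) | x1   (double negation)
≡ (x4 & ~x3 & x3 & x4 & ~x3) | x1   (double negation)
≡ (x4 | x1) & (~x3 | x1) & (x3 | x1) & (x4 | x1) & (~x3 | x1)   (distribute | over &)
≡ (x4 | x1) & (~x3 | x1) & (x3 | x1)   (simplify)

(x4 | x1) & (~x3 | x1) & (x3 | x1)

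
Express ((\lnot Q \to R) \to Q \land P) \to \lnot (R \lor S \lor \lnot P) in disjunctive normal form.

Q \land \lnot P \lor R \land \lnot Q \lor R \land \lnot P \lor \lnot R \land \lnot S \land P

((\lnot Q \to R) \to Q \land P) \to \lnot (R \lor S \lor \lnot P)
≡ \lnot ((\lnot Q \to R) \to Q \land P) \lor \lnot (R \lor S \lor \lnot P)   (eliminate \to)
≡ \lnot (\lnot (\lnot Q \to R) \lor Q \land P) \lor \lnot (R \lor S \lor \lnot P)   (eliminate \to)
≡ \lnot (\lnot (\lnot \lnot Q \lor R) \lor Q \land P) \lor \lnot (R \lor S \lor \lnot P)   (eliminate \to)
≡ \lnot \lnot (\lnot \lnot Q \lor R) \land \lnot (Q \land P) \lor \lnot (R \lor S \lor \lnot P)   (De Morgan)
≡ (\lnot \lnot Q \lor R) \land \lnot (Q \land P) \lor \lnot (R \lor S \lor \lnot P)   (double negation)
≡ (Q \lor R) \land \lnot (Q \land P) \lor \lnot (R \lor S \lor \lnot P)   (double negation)
≡ (Q \lor R) \land (\lnot Q \lor \lnot P) \lor \lnot (R \lor S \lor \lnot P)   (De Morgan)
≡ (Q \lor R) \land (\lnot Q \lor \lnot P) \lor \lnot R \land \lnot S \land \lnot \lnot P   (De Morgan)
≡ (Q \lor R) \land (\lnot Q \lor \lnot P) \lor \lnot R \land \lnot S \land P   (double negation)
≡ Q \land \lnot Q \lor Q \land \lnot P \lor R \land \lnot Q \lor R \land \lnot P \lor \lnot R \land \lnot S \land P   (distribute \land over \lor)
≡ Q \land \lnot P \lor R \land \lnot Q \lor R \land \lnot P \lor \lnot R \land \lnot S \land P   (simplify)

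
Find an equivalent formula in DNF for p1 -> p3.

~p1 | p3

p1 -> p3
= ~p1 | p3   (eliminate ->)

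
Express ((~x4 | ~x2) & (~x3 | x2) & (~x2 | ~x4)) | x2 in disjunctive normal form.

(~x4 & ~x3) | (~x2 & ~x3) | x2

((~x4 | ~x2) & (~x3 | x2) & (~x2 | ~x4)) | x2
⇔ (~x4 & ~x3 & ~x2) | (~x4 & ~x3 & ~x4) | (~x4 & x2 & ~x2) | (~x4 & x2 & ~x4) | (~x2 & ~x3 & ~x2) | (~x2 & ~x3 & ~x4) | (~x2 & x2 & ~x2) | (~x2 & x2 & ~x4) | x2   — distribute & over |
⇔ (~x4 & ~x3) | (~x2 & ~x3) | x2   — simplify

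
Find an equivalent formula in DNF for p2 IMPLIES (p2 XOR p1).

NOT p2 OR (p2 AND NOT p1)

p2 IMPLIES (p2 XOR p1)
≡ NOT p2 OR (p2 XOR p1)
≡ NOT p2 OR (p2 AND NOT p1) OR (NOT p2 AND p1)
≡ NOT p2 OR (p2 AND NOT p1)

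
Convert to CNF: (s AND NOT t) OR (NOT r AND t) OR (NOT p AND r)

(s OR NOT r OR NOT p) AND (s OR t OR NOT p) AND (s OR t OR r) AND (NOT t OR NOT r OR NOT p)

(s AND NOT t) OR (NOT r AND t) OR (NOT p AND r)
≡ (s OR NOT r OR NOT p) AND (s OR NOT r OR r) AND (s OR t OR NOT p) AND (s OR t OR r) AND (NOT t OR NOT r OR NOT p) AND (NOT t OR NOT r OR r) AND (NOT t OR t OR NOT p) AND (NOT t OR t OR r)   [distribute OR over AND]
≡ (s OR NOT r OR NOT p) AND (s OR t OR NOT p) AND (s OR t OR r) AND (NOT t OR NOT r OR NOT p)   [simplify]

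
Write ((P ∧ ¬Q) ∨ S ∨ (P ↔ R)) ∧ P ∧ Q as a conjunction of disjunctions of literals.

((P ∧ ¬Q) ∨ S ∨ (P ↔ R)) ∧ P ∧ Q
= ((P ∧ ¬Q) ∨ S ∨ ((P → R) ∧ (R → P))) ∧ P ∧ Q   [eliminate ↔]
= ((P ∧ ¬Q) ∨ S ∨ ((¬P ∨ R) ∧ (R → P))) ∧ P ∧ Q   [eliminate →]
= ((P ∧ ¬Q) ∨ S ∨ ((¬P ∨ R) ∧ (¬R ∨ P))) ∧ P ∧ Q   [eliminate →]
= (P ∨ S ∨ ¬P ∨ R) ∧ (P ∨ S ∨ ¬R ∨ P) ∧ (¬Q ∨ S ∨ ¬P ∨ R) ∧ (¬Q ∨ S ∨ ¬R ∨ P) ∧ P ∧ Q   [distribute ∨ over ∧]
= (¬Q ∨ S ∨ ¬P ∨ R) ∧ P ∧ Q   [simplify]

(¬Q ∨ S ∨ ¬P ∨ R) ∧ P ∧ Q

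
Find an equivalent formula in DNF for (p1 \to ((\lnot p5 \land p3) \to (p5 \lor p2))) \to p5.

(p1 \land \lnot p5 \land p3 \land \lnot p2) \lor p5

(p1 \to ((\lnot p5 \land p3) \to (p5 \lor p2))) \to p5
⇔ \lnot (p1 \to ((\lnot p5 \land p3) \to (p5 \lor p2))) \lor p5   [eliminate \to]
⇔ \lnot (\lnot p1 \lor ((\lnot p5 \land p3) \to (p5 \lor p2))) \lor p5   [eliminate \to]
⇔ \lnot (\lnot p1 \lor \lnot (\lnot p5 \land p3) \lor p5 \lor p2) \lor p5   [eliminate \to]
⇔ (\lnot \lnot p1 \land \lnot \lnot (\lnot p5 \land p3) \land \lnot p5 \land \lnot p2) \lor p5   [De Morgan]
⇔ (p1 \land \lnot \lnot (\lnot p5 \land p3) \land \lnot p5 \land \lnot p2) \lor p5   [double negation]
⇔ (p1 \land \lnot p5 \land p3 \land \lnot p5 \land \lnot p2) \lor p5   [double negation]
⇔ (p1 \land \lnot p5 \land p3 \land \lnot p2) \lor p5   [simplify]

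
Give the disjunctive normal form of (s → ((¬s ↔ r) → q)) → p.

(s ∧ ¬r ∧ ¬q) ∨ p

(s → ((¬s ↔ r) → q)) → p
≡ ¬(s → ((¬s ↔ r) → q)) ∨ p   (eliminate →)
≡ ¬(¬s ∨ ((¬s ↔ r) → q)) ∨ p   (eliminate →)
≡ ¬(¬s ∨ ¬(¬s ↔ r) ∨ q) ∨ p   (eliminate →)
≡ ¬(¬s ∨ ¬((¬s → r) ∧ (r → ¬s)) ∨ q) ∨ p   (eliminate ↔)
≡ ¬(¬s ∨ ¬((¬¬s ∨ r) ∧ (r → ¬s)) ∨ q) ∨ p   (eliminate →)
≡ ¬(¬s ∨ ¬((¬¬s ∨ r) ∧ (¬r ∨ ¬s)) ∨ q) ∨ p   (eliminate →)
≡ (¬¬s ∧ ¬¬((¬¬s ∨ r) ∧ (¬r ∨ ¬s)) ∧ ¬q) ∨ p   (De Morgan)
≡ (s ∧ ¬¬((¬¬s ∨ r) ∧ (¬r ∨ ¬s)) ∧ ¬q) ∨ p   (double negation)
≡ (s ∧ (¬¬s ∨ r) ∧ (¬r ∨ ¬s) ∧ ¬q) ∨ p   (double negation)
≡ (s ∧ (s ∨ r) ∧ (¬r ∨ ¬s) ∧ ¬q) ∨ p   (double negation)
≡ (s ∧ s ∧ ¬r ∧ ¬q) ∨ (s ∧ s ∧ ¬s ∧ ¬q) ∨ (s ∧ r ∧ ¬r ∧ ¬q) ∨ (s ∧ r ∧ ¬s ∧ ¬q) ∨ p   (distribute ∧ over ∨)
≡ (s ∧ ¬r ∧ ¬q) ∨ p   (simplify)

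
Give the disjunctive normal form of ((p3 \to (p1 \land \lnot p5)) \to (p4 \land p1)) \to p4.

(\lnot p3 \land \lnot p4) \lor (\lnot p3 \land \lnot p1) \lor (p1 \land \lnot p5 \land \lnot p4) \lor p4

((p3 \to (p1 \land \lnot p5)) \to (p4 \land p1)) \to p4
⇔ \lnot ((p3 \to (p1 \land \lnot p5)) \to (p4 \land p1)) \lor p4   [eliminate \to]
⇔ \lnot (\lnot (p3 \to (p1 \land \lnot p5)) \lor (p4 \land p1)) \lor p4   [eliminate \to]
⇔ \lnot (\lnot (\lnot p3 \lor (p1 \land \lnot p5)) \lor (p4 \land p1)) \lor p4   [eliminate \to]
⇔ (\lnot \lnot (\lnot p3 \lor (p1 \land \lnot p5)) \land \lnot (p4 \land p1)) \lor p4   [De Morgan]
⇔ ((\lnot p3 \lor (p1 \land \lnot p5)) \land \lnot (p4 \land p1)) \lor p4   [double negation]
⇔ ((\lnot p3 \lor (p1 \land \lnot p5)) \land (\lnot p4 \lor \lnot p1)) \lor p4   [De Morgan]
⇔ (\lnot p3 \land \lnot p4) \lor (\lnot p3 \land \lnot p1) \lor (p1 \land \lnot p5 \land \lnot p4) \lor (p1 \land \lnot p5 \land \lnot p1) \lor p4   [distribute \land over \lor]
⇔ (\lnot p3 \land \lnot p4) \lor (\lnot p3 \land \lnot p1) \lor (p1 \land \lnot p5 \land \lnot p4) \lor p4   [simplify]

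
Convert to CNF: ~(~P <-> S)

(~P | S) & (~S | P)

~(~P <-> S)
≡ ~((~P -> S) & (S -> ~P))   — eliminate <->
≡ ~((~~P | S) & (S -> ~P))   — eliminate ->
≡ ~((~~P | S) & (~S | ~P))   — eliminate ->
≡ ~(~~P | S) | ~(~S | ~P)   — De Morgan
≡ (~~~P & ~S) | ~(~S | ~P)   — De Morgan
≡ (~P & ~S) | ~(~S | ~P)   — double negation
≡ (~P & ~S) | (~~S & ~~P)   — De Morgan
≡ (~P & ~S) | (S & ~~P)   — double negation
≡ (~P & ~S) | (S & P)   — double negation
≡ (~P | S) & (~P | P) & (~S | S) & (~S | P)   — distribute | over &
≡ (~P | S) & (~S | P)   — simplify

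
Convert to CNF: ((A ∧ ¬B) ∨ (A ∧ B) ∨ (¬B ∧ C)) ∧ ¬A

((A ∧ ¬B) ∨ (A ∧ B) ∨ (¬B ∧ C)) ∧ ¬A
⇔ (A ∨ A ∨ ¬B) ∧ (A ∨ A ∨ C) ∧ (A ∨ B ∨ ¬B) ∧ (A ∨ B ∨ C) ∧ (¬B ∨ A ∨ ¬B) ∧ (¬B ∨ A ∨ C) ∧ (¬B ∨ B ∨ ¬B) ∧ (¬B ∨ B ∨ C) ∧ ¬A   (distribute ∨ over ∧)
⇔ (A ∨ ¬B) ∧ (A ∨ C) ∧ ¬A   (simplify)

(A ∨ ¬B) ∧ (A ∨ C) ∧ ¬A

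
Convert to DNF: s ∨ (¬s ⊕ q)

s ∨ ¬s ∧ ¬q

s ∨ (¬s ⊕ q)
⇔ s ∨ ¬s ∧ ¬q ∨ ¬¬s ∧ q   [expand ⊕]
⇔ s ∨ ¬s ∧ ¬q ∨ s ∧ q   [double negation]
⇔ s ∨ ¬s ∧ ¬q   [simplify]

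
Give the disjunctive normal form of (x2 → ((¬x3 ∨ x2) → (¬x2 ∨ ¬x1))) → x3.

(x2 → ((¬x3 ∨ x2) → (¬x2 ∨ ¬x1))) → x3
≡ ¬(x2 → ((¬x3 ∨ x2) → (¬x2 ∨ ¬x1))) ∨ x3   [eliminate →]
≡ ¬(¬x2 ∨ ((¬x3 ∨ x2) → (¬x2 ∨ ¬x1))) ∨ x3   [eliminate →]
≡ ¬(¬x2 ∨ ¬(¬x3 ∨ x2) ∨ ¬x2 ∨ ¬x1) ∨ x3   [eliminate →]
≡ (¬¬x2 ∧ ¬¬(¬x3 ∨ x2) ∧ ¬¬x2 ∧ ¬¬x1) ∨ x3   [De Morgan]
≡ (x2 ∧ ¬¬(¬x3 ∨ x2) ∧ ¬¬x2 ∧ ¬¬x1) ∨ x3   [double negation]
≡ (x2 ∧ (¬x3 ∨ x2) ∧ ¬¬x2 ∧ ¬¬x1) ∨ x3   [double negation]
≡ (x2 ∧ (¬x3 ∨ x2) ∧ x2 ∧ ¬¬x1) ∨ x3   [double negation]
≡ (x2 ∧ (¬x3 ∨ x2) ∧ x2 ∧ x1) ∨ x3   [double negation]
≡ (x2 ∧ ¬x3 ∧ x2 ∧ x1) ∨ (x2 ∧ x2 ∧ x2 ∧ x1) ∨ x3   [distribute ∧ over ∨]
≡ (x2 ∧ x1) ∨ x3   [simplify]

(x2 ∧ x1) ∨ x3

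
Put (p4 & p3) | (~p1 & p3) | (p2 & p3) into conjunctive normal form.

(p4 | ~p1 | p2) & p3

(p4 & p3) | (~p1 & p3) | (p2 & p3)
≡ (p4 | ~p1 | p2) & (p4 | ~p1 | p3) & (p4 | p3 | p2) & (p4 | p3 | p3) & (p3 | ~p1 | p2) & (p3 | ~p1 | p3) & (p3 | p3 | p2) & (p3 | p3 | p3)   — distribute | over &
≡ (p4 | ~p1 | p2) & p3   — simplify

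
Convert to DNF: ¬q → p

q ∨ p

¬q → p
⇔ ¬¬q ∨ p   [eliminate →]
⇔ q ∨ p   [double negation]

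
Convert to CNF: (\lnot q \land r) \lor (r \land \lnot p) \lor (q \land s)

(\lnot q \lor \lnot p \lor s) \land (r \lor q) \land (r \lor s)

(\lnot q \land r) \lor (r \land \lnot p) \lor (q \land s)
≡ (\lnot q \lor r \lor q) \land (\lnot q \lor r \lor s) \land (\lnot q \lor \lnot p \lor q) \land (\lnot q \lor \lnot p \lor s) \land (r \lor r \lor q) \land (r \lor r \lor s) \land (r \lor \lnot p \lor q) \land (r \lor \lnot p \lor s)   [distribute \lor over \land]
≡ (\lnot q \lor \lnot p \lor s) \land (r \lor q) \land (r \lor s)   [simplify]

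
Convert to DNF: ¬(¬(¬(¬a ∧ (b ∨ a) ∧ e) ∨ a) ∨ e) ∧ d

¬e ∧ d

¬(¬(¬(¬a ∧ (b ∨ a) ∧ e) ∨ a) ∨ e) ∧ d
⇔ ¬¬(¬(¬a ∧ (b ∨ a) ∧ e) ∨ a) ∧ ¬e ∧ d   (De Morgan)
⇔ (¬(¬a ∧ (b ∨ a) ∧ e) ∨ a) ∧ ¬e ∧ d   (double negation)
⇔ (¬¬a ∨ ¬(b ∨ a) ∨ ¬e ∨ a) ∧ ¬e ∧ d   (De Morgan)
⇔ (a ∨ ¬(b ∨ a) ∨ ¬e ∨ a) ∧ ¬e ∧ d   (double negation)
⇔ (a ∨ (¬b ∧ ¬a) ∨ ¬e ∨ a) ∧ ¬e ∧ d   (De Morgan)
⇔ (a ∧ ¬e ∧ d) ∨ (¬b ∧ ¬a ∧ ¬e ∧ d) ∨ (¬e ∧ ¬e ∧ d) ∨ (a ∧ ¬e ∧ d)   (distribute ∧ over ∨)
⇔ ¬e ∧ d   (simplify)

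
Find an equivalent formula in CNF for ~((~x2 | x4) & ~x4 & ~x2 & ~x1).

x2 | x4 | x1

~((~x2 | x4) & ~x4 & ~x2 & ~x1)
≡ ~(~x2 | x4) | ~~x4 | ~~x2 | ~~x1   [De Morgan]
≡ (~~x2 & ~x4) | ~~x4 | ~~x2 | ~~x1   [De Morgan]
≡ (x2 & ~x4) | ~~x4 | ~~x2 | ~~x1   [double negation]
≡ (x2 & ~x4) | x4 | ~~x2 | ~~x1   [double negation]
≡ (x2 & ~x4) | x4 | x2 | ~~x1   [double negation]
≡ (x2 & ~x4) | x4 | x2 | x1   [double negation]
≡ (x2 | x4 | x2 | x1) & (~x4 | x4 | x2 | x1)   [distribute | over &]
≡ x2 | x4 | x1   [simplify]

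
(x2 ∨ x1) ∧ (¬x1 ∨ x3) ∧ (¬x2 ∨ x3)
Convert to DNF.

(x2 ∧ x3) ∨ (x1 ∧ x3)

(x2 ∨ x1) ∧ (¬x1 ∨ x3) ∧ (¬x2 ∨ x3)
≡ (x2 ∧ ¬x1 ∧ ¬x2) ∨ (x2 ∧ ¬x1 ∧ x3) ∨ (x2 ∧ x3 ∧ ¬x2) ∨ (x2 ∧ x3 ∧ x3) ∨ (x1 ∧ ¬x1 ∧ ¬x2) ∨ (x1 ∧ ¬x1 ∧ x3) ∨ (x1 ∧ x3 ∧ ¬x2) ∨ (x1 ∧ x3 ∧ x3)   [distribute ∧ over ∨]
≡ (x2 ∧ x3) ∨ (x1 ∧ x3)   [simplify]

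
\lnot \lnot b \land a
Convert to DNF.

\lnot \lnot b \land a
= b \land a   (double negation)

b \land a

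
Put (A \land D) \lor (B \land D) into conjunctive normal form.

(A \lor B) \land D

(A \land D) \lor (B \land D)
≡ (A \lor B) \land (A \lor D) \land (D \lor B) \land (D \lor D)   (distribute \lor over \land)
≡ (A \lor B) \land D   (simplify)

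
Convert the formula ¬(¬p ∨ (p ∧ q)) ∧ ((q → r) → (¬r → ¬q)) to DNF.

¬(¬p ∨ (p ∧ q)) ∧ ((q → r) → (¬r → ¬q))
⇔ ¬(¬p ∨ (p ∧ q)) ∧ (¬(q → r) ∨ (¬r → ¬q))   — eliminate →
⇔ ¬(¬p ∨ (p ∧ q)) ∧ (¬(¬q ∨ r) ∨ (¬r → ¬q))   — eliminate →
⇔ ¬(¬p ∨ (p ∧ q)) ∧ (¬(¬q ∨ r) ∨ ¬¬r ∨ ¬q)   — eliminate →
⇔ ¬¬p ∧ ¬(p ∧ q) ∧ (¬(¬q ∨ r) ∨ ¬¬r ∨ ¬q)   — De Morgan
⇔ p ∧ ¬(p ∧ q) ∧ (¬(¬q ∨ r) ∨ ¬¬r ∨ ¬q)   — double negation
⇔ p ∧ (¬p ∨ ¬q) ∧ (¬(¬q ∨ r) ∨ ¬¬r ∨ ¬q)   — De Morgan
⇔ p ∧ (¬p ∨ ¬q) ∧ ((¬¬q ∧ ¬r) ∨ ¬¬r ∨ ¬q)   — De Morgan
⇔ p ∧ (¬p ∨ ¬q) ∧ ((q ∧ ¬r) ∨ ¬¬r ∨ ¬q)   — double negation
⇔ p ∧ (¬p ∨ ¬q) ∧ ((q ∧ ¬r) ∨ r ∨ ¬q)   — double negation
⇔ (p ∧ ¬p ∧ q ∧ ¬r) ∨ (p ∧ ¬p ∧ r) ∨ (p ∧ ¬p ∧ ¬q) ∨ (p ∧ ¬q ∧ q ∧ ¬r) ∨ (p ∧ ¬q ∧ r) ∨ (p ∧ ¬q ∧ ¬q)   — distribute ∧ over ∨
⇔ p ∧ ¬q   — simplify

p ∧ ¬q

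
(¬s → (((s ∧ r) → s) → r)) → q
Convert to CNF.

(¬s → (((s ∧ r) → s) → r)) → q
⇔ ¬(¬s → (((s ∧ r) → s) → r)) ∨ q   [eliminate →]
⇔ ¬(¬¬s ∨ (((s ∧ r) → s) → r)) ∨ q   [eliminate →]
⇔ ¬(¬¬s ∨ ¬((s ∧ r) → s) ∨ r) ∨ q   [eliminate →]
⇔ ¬(¬¬s ∨ ¬(¬(s ∧ r) ∨ s) ∨ r) ∨ q   [eliminate →]
⇔ (¬¬¬s ∧ ¬¬(¬(s ∧ r) ∨ s) ∧ ¬r) ∨ q   [De Morgan]
⇔ (¬s ∧ ¬¬(¬(s ∧ r) ∨ s) ∧ ¬r) ∨ q   [double negation]
⇔ (¬s ∧ (¬(s ∧ r) ∨ s) ∧ ¬r) ∨ q   [double negation]
⇔ (¬s ∧ (¬s ∨ ¬r ∨ s) ∧ ¬r) ∨ q   [De Morgan]
⇔ (¬s ∨ q) ∧ (¬s ∨ ¬r ∨ s ∨ q) ∧ (¬r ∨ q)   [distribute ∨ over ∧]
⇔ (¬s ∨ q) ∧ (¬r ∨ q)   [simplify]

(¬s ∨ q) ∧ (¬r ∨ q)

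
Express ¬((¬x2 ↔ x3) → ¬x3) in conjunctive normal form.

(¬x3 ∨ ¬x2) ∧ x3

¬((¬x2 ↔ x3) → ¬x3)
≡ ¬(¬(¬x2 ↔ x3) ∨ ¬x3)   [eliminate →]
≡ ¬(¬((¬x2 → x3) ∧ (x3 → ¬x2)) ∨ ¬x3)   [eliminate ↔]
≡ ¬(¬((¬¬x2 ∨ x3) ∧ (x3 → ¬x2)) ∨ ¬x3)   [eliminate →]
≡ ¬(¬((¬¬x2 ∨ x3) ∧ (¬x3 ∨ ¬x2)) ∨ ¬x3)   [eliminate →]
≡ ¬¬((¬¬x2 ∨ x3) ∧ (¬x3 ∨ ¬x2)) ∧ ¬¬x3   [De Morgan]
≡ (¬¬x2 ∨ x3) ∧ (¬x3 ∨ ¬x2) ∧ ¬¬x3   [double negation]
≡ (x2 ∨ x3) ∧ (¬x3 ∨ ¬x2) ∧ ¬¬x3   [double negation]
≡ (x2 ∨ x3) ∧ (¬x3 ∨ ¬x2) ∧ x3   [double negation]
≡ (¬x3 ∨ ¬x2) ∧ x3   [simplify]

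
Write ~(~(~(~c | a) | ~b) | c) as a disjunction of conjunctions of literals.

~b & ~c

~(~(~(~c | a) | ~b) | c)
⇔ ~~(~(~c | a) | ~b) & ~c   (De Morgan)
⇔ (~(~c | a) | ~b) & ~c   (double negation)
⇔ ((~~c & ~a) | ~b) & ~c   (De Morgan)
⇔ ((c & ~a) | ~b) & ~c   (double negation)
⇔ (c & ~a & ~c) | (~b & ~c)   (distribute & over |)
⇔ ~b & ~c   (simplify)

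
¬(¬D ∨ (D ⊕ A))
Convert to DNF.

¬(¬D ∨ (D ⊕ A))
≡ ¬(¬D ∨ (D ∧ ¬A) ∨ (¬D ∧ A))   (expand ⊕)
≡ ¬¬D ∧ ¬(D ∧ ¬A) ∧ ¬(¬D ∧ A)   (De Morgan)
≡ D ∧ ¬(D ∧ ¬A) ∧ ¬(¬D ∧ A)   (double negation)
≡ D ∧ (¬D ∨ ¬¬A) ∧ ¬(¬D ∧ A)   (De Morgan)
≡ D ∧ (¬D ∨ A) ∧ ¬(¬D ∧ A)   (double negation)
≡ D ∧ (¬D ∨ A) ∧ (¬¬D ∨ ¬A)   (De Morgan)
≡ D ∧ (¬D ∨ A) ∧ (D ∨ ¬A)   (double negation)
≡ (D ∧ ¬D ∧ D) ∨ (D ∧ ¬D ∧ ¬A) ∨ (D ∧ A ∧ D) ∨ (D ∧ A ∧ ¬A)   (distribute ∧ over ∨)
≡ D ∧ A   (simplify)

D ∧ A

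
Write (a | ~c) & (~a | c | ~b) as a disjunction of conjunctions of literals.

(a & c) | (a & ~b) | (~c & ~a) | (~c & ~b)

(a | ~c) & (~a | c | ~b)
≡ (a & ~a) | (a & c) | (a & ~b) | (~c & ~a) | (~c & c) | (~c & ~b)   [distribute & over |]
≡ (a & c) | (a & ~b) | (~c & ~a) | (~c & ~b)   [simplify]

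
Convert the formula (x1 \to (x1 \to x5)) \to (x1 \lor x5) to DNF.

(x1 \to (x1 \to x5)) \to (x1 \lor x5)
≡ \lnot (x1 \to (x1 \to x5)) \lor x1 \lor x5
≡ \lnot (\lnot x1 \lor (x1 \to x5)) \lor x1 \lor x5
≡ \lnot (\lnot x1 \lor \lnot x1 \lor x5) \lor x1 \lor x5
≡ (\lnot \lnot x1 \land \lnot \lnot x1 \land \lnot x5) \lor x1 \lor x5
≡ (x1 \land \lnot \lnot x1 \land \lnot x5) \lor x1 \lor x5
≡ (x1 \land x1 \land \lnot x5) \lor x1 \lor x5
≡ x1 \lor x5

x1 \lor x5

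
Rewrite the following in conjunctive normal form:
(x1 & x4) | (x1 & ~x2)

x1 & (x4 | ~x2)

(x1 & x4) | (x1 & ~x2)
= (x1 | x1) & (x1 | ~x2) & (x4 | x1) & (x4 | ~x2)   [distribute | over &]
= x1 & (x4 | ~x2)   [simplify]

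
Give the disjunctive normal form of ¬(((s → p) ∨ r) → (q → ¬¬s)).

¬s ∧ q

¬(((s → p) ∨ r) → (q → ¬¬s))
≡ ¬(¬((s → p) ∨ r) ∨ (q → ¬¬s))   (eliminate →)
≡ ¬(¬(¬s ∨ p ∨ r) ∨ (q → ¬¬s))   (eliminate →)
≡ ¬(¬(¬s ∨ p ∨ r) ∨ ¬q ∨ ¬¬s)   (eliminate →)
≡ ¬¬(¬s ∨ p ∨ r) ∧ ¬¬q ∧ ¬¬¬s   (De Morgan)
≡ (¬s ∨ p ∨ r) ∧ ¬¬q ∧ ¬¬¬s   (double negation)
≡ (¬s ∨ p ∨ r) ∧ q ∧ ¬¬¬s   (double negation)
≡ (¬s ∨ p ∨ r) ∧ q ∧ ¬s   (double negation)
≡ (¬s ∧ q ∧ ¬s) ∨ (p ∧ q ∧ ¬s) ∨ (r ∧ q ∧ ¬s)   (distribute ∧ over ∨)
≡ ¬s ∧ q   (simplify)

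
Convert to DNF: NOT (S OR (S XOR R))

NOT S AND NOT R

NOT (S OR (S XOR R))
= NOT (S OR (S AND NOT R) OR (NOT S AND R))
= NOT S AND NOT (S AND NOT R) AND NOT (NOT S AND R)
= NOT S AND (NOT S OR NOT NOT R) AND NOT (NOT S AND R)
= NOT S AND (NOT S OR R) AND NOT (NOT S AND R)
= NOT S AND (NOT S OR R) AND (NOT NOT S OR NOT R)
= NOT S AND (NOT S OR R) AND (S OR NOT R)
= (NOT S AND NOT S AND S) OR (NOT S AND NOT S AND NOT R) OR (NOT S AND R AND S) OR (NOT S AND R AND NOT R)
= NOT S AND NOT R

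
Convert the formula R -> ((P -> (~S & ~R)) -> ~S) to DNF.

R -> ((P -> (~S & ~R)) -> ~S)
≡ ~R | ((P -> (~S & ~R)) -> ~S)   [eliminate ->]
≡ ~R | ~(P -> (~S & ~R)) | ~S   [eliminate ->]
≡ ~R | ~(~P | (~S & ~R)) | ~S   [eliminate ->]
≡ ~R | (~~P & ~(~S & ~R)) | ~S   [De Morgan]
≡ ~R | (P & ~(~S & ~R)) | ~S   [double negation]
≡ ~R | (P & (~~S | ~~R)) | ~S   [De Morgan]
≡ ~R | (P & (S | ~~R)) | ~S   [double negation]
≡ ~R | (P & (S | R)) | ~S   [double negation]
≡ ~R | (P & S) | (P & R) | ~S   [distribute & over |]

~R | (P & S) | (P & R) | ~S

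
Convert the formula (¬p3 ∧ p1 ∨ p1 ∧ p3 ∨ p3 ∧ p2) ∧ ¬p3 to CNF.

(¬p3 ∧ p1 ∨ p1 ∧ p3 ∨ p3 ∧ p2) ∧ ¬p3
≡ (¬p3 ∨ p1 ∨ p3) ∧ (¬p3 ∨ p1 ∨ p2) ∧ (¬p3 ∨ p3 ∨ p3) ∧ (¬p3 ∨ p3 ∨ p2) ∧ (p1 ∨ p1 ∨ p3) ∧ (p1 ∨ p1 ∨ p2) ∧ (p1 ∨ p3 ∨ p3) ∧ (p1 ∨ p3 ∨ p2) ∧ ¬p3   [distribute ∨ over ∧]
≡ (p1 ∨ p3) ∧ (p1 ∨ p2) ∧ ¬p3   [simplify]

(p1 ∨ p3) ∧ (p1 ∨ p2) ∧ ¬p3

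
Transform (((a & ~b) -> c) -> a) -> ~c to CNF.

(((a & ~b) -> c) -> a) -> ~c
≡ ~(((a & ~b) -> c) -> a) | ~c   (eliminate ->)
≡ ~(~((a & ~b) -> c) | a) | ~c   (eliminate ->)
≡ ~(~(~(a & ~b) | c) | a) | ~c   (eliminate ->)
≡ (~~(~(a & ~b) | c) & ~a) | ~c   (De Morgan)
≡ ((~(a & ~b) | c) & ~a) | ~c   (double negation)
≡ ((~a | ~~b | c) & ~a) | ~c   (De Morgan)
≡ ((~a | b | c) & ~a) | ~c   (double negation)
≡ (~a | b | c | ~c) & (~a | ~c)   (distribute | over &)
≡ ~a | ~c   (simplify)

~a | ~c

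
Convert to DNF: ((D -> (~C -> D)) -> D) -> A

~D | A

((D -> (~C -> D)) -> D) -> A
≡ ~((D -> (~C -> D)) -> D) | A
≡ ~(~(D -> (~C -> D)) | D) | A
≡ ~(~(~D | (~C -> D)) | D) | A
≡ ~(~(~D | ~~C | D) | D) | A
≡ (~~(~D | ~~C | D) & ~D) | A
≡ ((~D | ~~C | D) & ~D) | A
≡ ((~D | C | D) & ~D) | A
≡ (~D & ~D) | (C & ~D) | (D & ~D) | A
≡ ~D | A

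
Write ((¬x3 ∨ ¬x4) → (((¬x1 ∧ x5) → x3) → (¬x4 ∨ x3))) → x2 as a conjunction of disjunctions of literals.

(x1 ∨ ¬x5 ∨ x3 ∨ x2) ∧ (x4 ∨ x2) ∧ (¬x3 ∨ x2)

((¬x3 ∨ ¬x4) → (((¬x1 ∧ x5) → x3) → (¬x4 ∨ x3))) → x2
≡ ¬((¬x3 ∨ ¬x4) → (((¬x1 ∧ x5) → x3) → (¬x4 ∨ x3))) ∨ x2   [eliminate →]
≡ ¬(¬(¬x3 ∨ ¬x4) ∨ (((¬x1 ∧ x5) → x3) → (¬x4 ∨ x3))) ∨ x2   [eliminate →]
≡ ¬(¬(¬x3 ∨ ¬x4) ∨ ¬((¬x1 ∧ x5) → x3) ∨ ¬x4 ∨ x3) ∨ x2   [eliminate →]
≡ ¬(¬(¬x3 ∨ ¬x4) ∨ ¬(¬(¬x1 ∧ x5) ∨ x3) ∨ ¬x4 ∨ x3) ∨ x2   [eliminate →]
≡ (¬¬(¬x3 ∨ ¬x4) ∧ ¬¬(¬(¬x1 ∧ x5) ∨ x3) ∧ ¬¬x4 ∧ ¬x3) ∨ x2   [De Morgan]
≡ ((¬x3 ∨ ¬x4) ∧ ¬¬(¬(¬x1 ∧ x5) ∨ x3) ∧ ¬¬x4 ∧ ¬x3) ∨ x2   [double negation]
≡ ((¬x3 ∨ ¬x4) ∧ (¬(¬x1 ∧ x5) ∨ x3) ∧ ¬¬x4 ∧ ¬x3) ∨ x2   [double negation]
≡ ((¬x3 ∨ ¬x4) ∧ (¬¬x1 ∨ ¬x5 ∨ x3) ∧ ¬¬x4 ∧ ¬x3) ∨ x2   [De Morgan]
≡ ((¬x3 ∨ ¬x4) ∧ (x1 ∨ ¬x5 ∨ x3) ∧ ¬¬x4 ∧ ¬x3) ∨ x2   [double negation]
≡ ((¬x3 ∨ ¬x4) ∧ (x1 ∨ ¬x5 ∨ x3) ∧ x4 ∧ ¬x3) ∨ x2   [double negation]
≡ (¬x3 ∨ ¬x4 ∨ x2) ∧ (x1 ∨ ¬x5 ∨ x3 ∨ x2) ∧ (x4 ∨ x2) ∧ (¬x3 ∨ x2)   [distribute ∨ over ∧]
≡ (x1 ∨ ¬x5 ∨ x3 ∨ x2) ∧ (x4 ∨ x2) ∧ (¬x3 ∨ x2)   [simplify]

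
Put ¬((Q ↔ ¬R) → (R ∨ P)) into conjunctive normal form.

¬((Q ↔ ¬R) → (R ∨ P))
≡ ¬(¬(Q ↔ ¬R) ∨ R ∨ P)   (eliminate →)
≡ ¬(¬((Q → ¬R) ∧ (¬R → Q)) ∨ R ∨ P)   (eliminate ↔)
≡ ¬(¬((¬Q ∨ ¬R) ∧ (¬R → Q)) ∨ R ∨ P)   (eliminate →)
≡ ¬(¬((¬Q ∨ ¬R) ∧ (¬¬R ∨ Q)) ∨ R ∨ P)   (eliminate →)
≡ ¬¬((¬Q ∨ ¬R) ∧ (¬¬R ∨ Q)) ∧ ¬R ∧ ¬P   (De Morgan)
≡ (¬Q ∨ ¬R) ∧ (¬¬R ∨ Q) ∧ ¬R ∧ ¬P   (double negation)
≡ (¬Q ∨ ¬R) ∧ (R ∨ Q) ∧ ¬R ∧ ¬P   (double negation)
≡ (R ∨ Q) ∧ ¬R ∧ ¬P   (simplify)

(R ∨ Q) ∧ ¬R ∧ ¬P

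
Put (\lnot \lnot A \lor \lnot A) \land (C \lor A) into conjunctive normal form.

(\lnot \lnot A \lor \lnot A) \land (C \lor A)
≡ (A \lor \lnot A) \land (C \lor A)   [double negation]
≡ C \lor A   [simplify]

C \lor A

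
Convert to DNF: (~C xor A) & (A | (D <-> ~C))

(~C xor A) & (A | (D <-> ~C))
⇔ ((~C & ~A) | (~~C & A)) & (A | (D <-> ~C))   [expand xor]
⇔ ((~C & ~A) | (~~C & A)) & (A | ((D -> ~C) & (~C -> D)))   [eliminate <->]
⇔ ((~C & ~A) | (~~C & A)) & (A | ((~D | ~C) & (~C -> D)))   [eliminate ->]
⇔ ((~C & ~A) | (~~C & A)) & (A | ((~D | ~C) & (~~C | D)))   [eliminate ->]
⇔ ((~C & ~A) | (C & A)) & (A | ((~D | ~C) & (~~C | D)))   [double negation]
⇔ ((~C & ~A) | (C & A)) & (A | ((~D | ~C) & (C | D)))   [double negation]
⇔ (~C & ~A & A) | (~C & ~A & ~D & C) | (~C & ~A & ~D & D) | (~C & ~A & ~C & C) | (~C & ~A & ~C & D) | (C & A & A) | (C & A & ~D & C) | (C & A & ~D & D) | (C & A & ~C & C) | (C & A & ~C & D)   [distribute & over |]
⇔ (~C & ~A & D) | (C & A)   [simplify]

(~C & ~A & D) | (C & A)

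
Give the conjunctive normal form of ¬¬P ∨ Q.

¬¬P ∨ Q
= P ∨ Q   — double negation

P ∨ Q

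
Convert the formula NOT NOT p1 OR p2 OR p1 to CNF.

NOT NOT p1 OR p2 OR p1
= p1 OR p2 OR p1   (double negation)
= p1 OR p2   (simplify)

p1 OR p2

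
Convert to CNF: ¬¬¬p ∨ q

¬¬¬p ∨ q
≡ ¬p ∨ q   [double negation]

¬p ∨ q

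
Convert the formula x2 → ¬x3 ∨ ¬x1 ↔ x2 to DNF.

x2 → ¬x3 ∨ ¬x1 ↔ x2
≡ ((x2 → ¬x3 ∨ ¬x1) → x2) ∧ (x2 → (x2 → ¬x3 ∨ ¬x1))   [eliminate ↔]
≡ (¬(x2 → ¬x3 ∨ ¬x1) ∨ x2) ∧ (x2 → (x2 → ¬x3 ∨ ¬x1))   [eliminate →]
≡ (¬(¬x2 ∨ ¬x3 ∨ ¬x1) ∨ x2) ∧ (x2 → (x2 → ¬x3 ∨ ¬x1))   [eliminate →]
≡ (¬(¬x2 ∨ ¬x3 ∨ ¬x1) ∨ x2) ∧ (¬x2 ∨ (x2 → ¬x3 ∨ ¬x1))   [eliminate →]
≡ (¬(¬x2 ∨ ¬x3 ∨ ¬x1) ∨ x2) ∧ (¬x2 ∨ ¬x2 ∨ ¬x3 ∨ ¬x1)   [eliminate →]
≡ (¬¬x2 ∧ ¬¬x3 ∧ ¬¬x1 ∨ x2) ∧ (¬x2 ∨ ¬x2 ∨ ¬x3 ∨ ¬x1)   [De Morgan]
≡ (x2 ∧ ¬¬x3 ∧ ¬¬x1 ∨ x2) ∧ (¬x2 ∨ ¬x2 ∨ ¬x3 ∨ ¬x1)   [double negation]
≡ (x2 ∧ x3 ∧ ¬¬x1 ∨ x2) ∧ (¬x2 ∨ ¬x2 ∨ ¬x3 ∨ ¬x1)   [double negation]
≡ (x2 ∧ x3 ∧ x1 ∨ x2) ∧ (¬x2 ∨ ¬x2 ∨ ¬x3 ∨ ¬x1)   [double negation]
≡ x2 ∧ x3 ∧ x1 ∧ ¬x2 ∨ x2 ∧ x3 ∧ x1 ∧ ¬x2 ∨ x2 ∧ x3 ∧ x1 ∧ ¬x3 ∨ x2 ∧ x3 ∧ x1 ∧ ¬x1 ∨ x2 ∧ ¬x2 ∨ x2 ∧ ¬x2 ∨ x2 ∧ ¬x3 ∨ x2 ∧ ¬x1   [distribute ∧ over ∨]
≡ x2 ∧ ¬x3 ∨ x2 ∧ ¬x1   [simplify]

x2 ∧ ¬x3 ∨ x2 ∧ ¬x1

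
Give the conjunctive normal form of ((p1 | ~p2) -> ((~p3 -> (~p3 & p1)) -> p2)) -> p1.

(p1 | ~p2) & (p3 | p1)

((p1 | ~p2) -> ((~p3 -> (~p3 & p1)) -> p2)) -> p1
= ~((p1 | ~p2) -> ((~p3 -> (~p3 & p1)) -> p2)) | p1   (eliminate ->)
= ~(~(p1 | ~p2) | ((~p3 -> (~p3 & p1)) -> p2)) | p1   (eliminate ->)
= ~(~(p1 | ~p2) | ~(~p3 -> (~p3 & p1)) | p2) | p1   (eliminate ->)
= ~(~(p1 | ~p2) | ~(~~p3 | (~p3 & p1)) | p2) | p1   (eliminate ->)
= (~~(p1 | ~p2) & ~~(~~p3 | (~p3 & p1)) & ~p2) | p1   (De Morgan)
= ((p1 | ~p2) & ~~(~~p3 | (~p3 & p1)) & ~p2) | p1   (double negation)
= ((p1 | ~p2) & (~~p3 | (~p3 & p1)) & ~p2) | p1   (double negation)
= ((p1 | ~p2) & (p3 | (~p3 & p1)) & ~p2) | p1   (double negation)
= (p1 | ~p2 | p1) & (p3 | ~p3 | p1) & (p3 | p1 | p1) & (~p2 | p1)   (distribute | over &)
= (p1 | ~p2) & (p3 | p1)   (simplify)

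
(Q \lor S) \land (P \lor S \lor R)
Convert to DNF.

(Q \lor S) \land (P \lor S \lor R)
≡ (Q \land P) \lor (Q \land S) \lor (Q \land R) \lor (S \land P) \lor (S \land S) \lor (S \land R)   [distribute \land over \lor]
≡ (Q \land P) \lor (Q \land R) \lor S   [simplify]

(Q \land P) \lor (Q \land R) \lor S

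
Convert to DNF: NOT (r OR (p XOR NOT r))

NOT r AND p

NOT (r OR (p XOR NOT r))
⇔ NOT (r OR (p AND NOT NOT r) OR (NOT p AND NOT r))
⇔ NOT r AND NOT (p AND NOT NOT r) AND NOT (NOT p AND NOT r)
⇔ NOT r AND (NOT p OR NOT NOT NOT r) AND NOT (NOT p AND NOT r)
⇔ NOT r AND (NOT p OR NOT r) AND NOT (NOT p AND NOT r)
⇔ NOT r AND (NOT p OR NOT r) AND (NOT NOT p OR NOT NOT r)
⇔ NOT r AND (NOT p OR NOT r) AND (p OR NOT NOT r)
⇔ NOT r AND (NOT p OR NOT r) AND (p OR r)
⇔ (NOT r AND NOT p AND p) OR (NOT r AND NOT p AND r) OR (NOT r AND NOT r AND p) OR (NOT r AND NOT r AND r)
⇔ NOT r AND p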